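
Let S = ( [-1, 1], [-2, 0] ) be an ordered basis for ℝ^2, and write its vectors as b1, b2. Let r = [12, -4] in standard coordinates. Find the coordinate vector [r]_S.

We seek scalars with c_1 b1 + c_2 b2 = r; equivalently solve M c = r where the columns of M are b1, b2.
System: -c_1 - 2c_2 = 12, c_1 + 0c_2 = -4; solving gives c_1 = -4, c_2 = -4.
Check: -4b1 - 4b2 = [12, -4].

[-4, -4]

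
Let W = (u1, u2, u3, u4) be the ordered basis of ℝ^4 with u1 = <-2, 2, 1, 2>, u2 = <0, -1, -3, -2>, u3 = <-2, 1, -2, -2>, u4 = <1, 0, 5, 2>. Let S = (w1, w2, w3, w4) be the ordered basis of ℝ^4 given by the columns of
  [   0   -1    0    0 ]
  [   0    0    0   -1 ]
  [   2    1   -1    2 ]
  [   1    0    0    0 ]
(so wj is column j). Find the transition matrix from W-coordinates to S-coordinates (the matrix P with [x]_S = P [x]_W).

[[2, -2, -2, 2], [2, 0, 2, -1], [1, 1, -2, -2], [-2, 1, -1, 0]]

Take x = uj: its W-coordinates are the j-th standard unit vector, so P e_j — column j of P — equals [uj]_S.
u1 = 2w1 + 2w2 + w3 - 2w4, giving column 1 = <2, 2, 1, -2>; repeating for each j gives P = [[2, -2, -2, 2], [2, 0, 2, -1], [1, 1, -2, -2], [-2, 1, -1, 0]].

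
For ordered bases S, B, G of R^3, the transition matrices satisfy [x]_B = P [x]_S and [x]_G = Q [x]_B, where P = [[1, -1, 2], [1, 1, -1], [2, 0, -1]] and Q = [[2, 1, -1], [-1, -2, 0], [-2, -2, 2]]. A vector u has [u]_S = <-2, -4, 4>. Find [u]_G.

<18, 10, -16>

Composing the changes, [u]_G = Q P [u]_S.
Q P = [[1, -1, 4], [-3, -1, 0], [0, 0, -4]]; applying this to <-2, -4, 4> gives <18, 10, -16>.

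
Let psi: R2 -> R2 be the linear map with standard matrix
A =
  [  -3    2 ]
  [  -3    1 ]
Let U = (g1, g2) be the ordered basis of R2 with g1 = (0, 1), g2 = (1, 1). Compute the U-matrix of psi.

The j-th column of [psi]_U is [psi(gj)]_U.
psi(g1) = A g1 = (2, 1) = -g1 + 2g2, so column 1 is (-1, 2).
Repeating for g2 and assembling the columns gives [[-1, -1], [2, -1]].

[[-1, -1], [2, -1]]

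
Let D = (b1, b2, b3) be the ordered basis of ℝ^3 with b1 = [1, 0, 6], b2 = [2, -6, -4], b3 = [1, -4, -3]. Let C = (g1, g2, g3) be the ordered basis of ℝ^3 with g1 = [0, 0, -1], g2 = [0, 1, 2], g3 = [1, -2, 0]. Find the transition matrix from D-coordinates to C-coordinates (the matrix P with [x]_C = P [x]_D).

[[-2, 0, -1], [2, -2, -2], [1, 2, 1]]

Take x = bj: its D-coordinates are the j-th standard unit vector, so P e_j — column j of P — equals [bj]_C.
b1 = -2g1 + 2g2 + g3, giving column 1 = [-2, 2, 1]; repeating for each j gives P = [[-2, 0, -1], [2, -2, -2], [1, 2, 1]].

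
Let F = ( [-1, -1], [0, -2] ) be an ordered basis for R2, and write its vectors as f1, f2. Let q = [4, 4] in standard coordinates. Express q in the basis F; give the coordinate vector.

[q]_F is the unique c with M c = q, where M has columns f1, f2.
System: -c_1 + 0c_2 = 4, -c_1 - 2c_2 = 4; solving gives c_1 = -4, c_2 = 0.
Check: -4f1 + 0·f2 = [4, 4].

[-4, 0]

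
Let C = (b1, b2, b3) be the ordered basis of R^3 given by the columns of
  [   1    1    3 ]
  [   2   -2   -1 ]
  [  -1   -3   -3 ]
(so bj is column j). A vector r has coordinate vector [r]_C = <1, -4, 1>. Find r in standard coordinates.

<0, 9, 8>

The coordinates say r = b1 - 4b2 + b3; adding the scaled basis vectors gives <0, 9, 8>.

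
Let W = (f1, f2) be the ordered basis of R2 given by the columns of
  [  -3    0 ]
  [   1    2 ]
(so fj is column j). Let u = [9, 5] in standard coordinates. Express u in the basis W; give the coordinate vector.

[-3, 4]

[u]_W is the unique c with M c = u, where M has columns f1, f2.
System: -3c_1 + 0c_2 = 9, c_1 + 2c_2 = 5; solving gives c_1 = -3, c_2 = 4.
Check: -3f1 + 4f2 = [9, 5].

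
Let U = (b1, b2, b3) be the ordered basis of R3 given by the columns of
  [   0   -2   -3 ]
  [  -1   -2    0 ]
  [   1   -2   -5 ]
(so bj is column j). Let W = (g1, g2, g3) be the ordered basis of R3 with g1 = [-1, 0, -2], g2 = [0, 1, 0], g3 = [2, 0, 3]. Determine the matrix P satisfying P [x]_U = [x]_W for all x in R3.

Take x = bj: its U-coordinates are the j-th standard unit vector, so P e_j — column j of P — equals [bj]_W.
b1 = -2g1 - g2 - g3, giving column 1 = [-2, -1, -1]; repeating for each j gives P = [[-2, -2, 1], [-1, -2, 0], [-1, -2, -1]].

[[-2, -2, 1], [-1, -2, 0], [-1, -2, -1]]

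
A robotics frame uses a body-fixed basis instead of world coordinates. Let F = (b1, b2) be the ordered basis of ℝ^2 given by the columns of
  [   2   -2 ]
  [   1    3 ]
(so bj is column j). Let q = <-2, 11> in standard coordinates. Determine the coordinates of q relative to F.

<2, 3>

Write q = c_1 b1 + c_2 b2 and solve for the c_i.
System: 2c_1 - 2c_2 = -2, c_1 + 3c_2 = 11; solving gives c_1 = 2, c_2 = 3.
Check: 2b1 + 3b2 = <-2, 11>.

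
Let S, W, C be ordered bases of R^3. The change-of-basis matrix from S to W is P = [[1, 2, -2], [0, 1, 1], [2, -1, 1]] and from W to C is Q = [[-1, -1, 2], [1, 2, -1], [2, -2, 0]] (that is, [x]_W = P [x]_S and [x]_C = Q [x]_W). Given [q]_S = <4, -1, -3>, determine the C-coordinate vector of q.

Composing the changes, [q]_C = Q P [q]_S.
Q P = [[3, -5, 3], [-1, 5, -1], [2, 2, -6]]; applying this to <4, -1, -3> gives <8, -6, 24>.

<8, -6, 24>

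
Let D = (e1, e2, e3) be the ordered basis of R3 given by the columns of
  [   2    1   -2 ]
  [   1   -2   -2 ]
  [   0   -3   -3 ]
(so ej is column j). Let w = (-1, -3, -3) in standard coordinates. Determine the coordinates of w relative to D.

Write w = c_1 e1 + ... + c_3 e3 and solve for the c_i.
Solving this 3x3 system gives c = (-1, 1, 0).
Check: -e1 + e2 + 0·e3 = (-1, -3, -3).

(-1, 1, 0)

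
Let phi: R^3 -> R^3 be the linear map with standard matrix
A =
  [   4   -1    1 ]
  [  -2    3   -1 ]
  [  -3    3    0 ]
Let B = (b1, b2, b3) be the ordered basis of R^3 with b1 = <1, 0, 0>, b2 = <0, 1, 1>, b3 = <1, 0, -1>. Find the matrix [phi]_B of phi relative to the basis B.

The j-th column of [phi]_B is [phi(bj)]_B.
phi(b1) = A b1 = <4, -2, -3> = 3b1 - 2b2 + b3, so column 1 is <3, -2, 1>.
Repeating for b2, b3 and assembling the columns gives [[3, 1, 1], [-2, 2, -1], [1, -1, 2]].

[[3, 1, 1], [-2, 2, -1], [1, -1, 2]]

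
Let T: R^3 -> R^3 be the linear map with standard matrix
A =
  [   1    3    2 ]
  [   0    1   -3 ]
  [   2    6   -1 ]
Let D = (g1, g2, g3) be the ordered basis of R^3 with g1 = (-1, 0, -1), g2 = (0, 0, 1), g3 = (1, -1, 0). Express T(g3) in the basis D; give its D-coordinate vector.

(3, -1, 1)

Compute T(g3) = A g3 = (-2, -1, -4) in standard coordinates.
Then write this in D-coordinates: solve for y in y_1 g1 + ... + y_3 g3 = (-2, -1, -4).
This gives y = (3, -1, 1), which is column 3 of [T]_D.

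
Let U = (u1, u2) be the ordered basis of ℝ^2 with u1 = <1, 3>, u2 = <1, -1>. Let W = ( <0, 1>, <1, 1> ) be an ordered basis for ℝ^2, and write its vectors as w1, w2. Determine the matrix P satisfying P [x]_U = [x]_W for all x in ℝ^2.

[[2, -2], [1, 1]]

Column j of P is [uj]_W, since P maps U-coordinates to W-coordinates.
Expressing u1 in W: u1 = 2w1 + w2, so column 1 of P is <2, 1>.
Doing the same for each uj gives P = [[2, -2], [1, 1]].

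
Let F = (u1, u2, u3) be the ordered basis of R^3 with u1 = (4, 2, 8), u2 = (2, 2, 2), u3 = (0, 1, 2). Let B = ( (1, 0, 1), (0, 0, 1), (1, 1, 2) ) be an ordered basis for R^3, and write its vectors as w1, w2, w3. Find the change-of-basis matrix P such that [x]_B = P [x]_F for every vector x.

[[2, 0, -1], [2, -2, 1], [2, 2, 1]]

Let M have columns uj and N have columns wj. Then for every x, N [x]_B = x = M [x]_F, so P = N^(-1) M.
Since det N = -1, N^(-1) has integer entries; multiplying gives P = [[2, 0, -1], [2, -2, 1], [2, 2, 1]].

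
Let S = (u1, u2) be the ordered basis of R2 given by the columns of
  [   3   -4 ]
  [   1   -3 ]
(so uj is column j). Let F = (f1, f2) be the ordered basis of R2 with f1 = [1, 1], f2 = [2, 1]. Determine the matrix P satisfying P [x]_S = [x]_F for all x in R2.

Take x = uj: its S-coordinates are the j-th standard unit vector, so P e_j — column j of P — equals [uj]_F.
u1 = -f1 + 2f2, giving column 1 = [-1, 2]; repeating for each j gives P = [[-1, -2], [2, -1]].

[[-1, -2], [2, -1]]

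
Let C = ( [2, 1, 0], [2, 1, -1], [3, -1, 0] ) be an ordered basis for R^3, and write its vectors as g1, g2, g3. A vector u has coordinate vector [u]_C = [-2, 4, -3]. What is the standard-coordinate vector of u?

[-5, 5, -4]

By definition u = -2g1 + 4g2 - 3g3.
Summing componentwise gives [-5, 5, -4].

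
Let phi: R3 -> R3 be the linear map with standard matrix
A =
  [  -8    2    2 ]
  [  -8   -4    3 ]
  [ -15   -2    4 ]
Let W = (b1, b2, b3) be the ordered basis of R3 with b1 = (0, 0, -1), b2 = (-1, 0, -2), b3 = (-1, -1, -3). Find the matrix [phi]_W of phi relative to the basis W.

Let P have columns b1, ..., b3. Then [phi]_W = P^(-1) A P.
Here det P = -1, so P^(-1) is integer; computing A P first and then P^(-1)(A P) gives [[-3, 3, -2], [-1, -2, 3], [3, -2, -3]].

[[-3, 3, -2], [-1, -2, 3], [3, -2, -3]]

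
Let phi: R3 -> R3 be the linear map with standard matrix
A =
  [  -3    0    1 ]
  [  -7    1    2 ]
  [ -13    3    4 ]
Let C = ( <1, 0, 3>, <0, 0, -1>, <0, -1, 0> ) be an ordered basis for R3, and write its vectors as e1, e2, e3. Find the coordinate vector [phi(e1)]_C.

Column 1 of [phi]_C is the C-coordinate vector of phi(e1).
In standard coordinates phi(e1) = A e1 = <0, -1, -1>.
Converting to C: <0, -1, -1> = 0·e1 + e2 + e3, so the coordinate vector is <0, 1, 1>.

<0, 1, 1>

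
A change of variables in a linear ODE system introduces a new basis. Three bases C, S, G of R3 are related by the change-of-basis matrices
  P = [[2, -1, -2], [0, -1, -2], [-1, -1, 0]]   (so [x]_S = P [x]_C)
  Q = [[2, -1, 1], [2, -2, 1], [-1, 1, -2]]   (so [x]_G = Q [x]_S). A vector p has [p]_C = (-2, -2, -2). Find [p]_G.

First [p]_S = P [p]_C = (2, 6, 4).
Then [p]_G = Q [p]_S = (2, -4, -4).

(2, -4, -4)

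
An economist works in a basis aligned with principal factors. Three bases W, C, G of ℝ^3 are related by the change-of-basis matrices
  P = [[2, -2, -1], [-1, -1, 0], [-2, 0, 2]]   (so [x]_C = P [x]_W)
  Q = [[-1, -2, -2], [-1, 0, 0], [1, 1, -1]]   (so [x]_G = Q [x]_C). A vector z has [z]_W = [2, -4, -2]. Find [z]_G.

[-2, -14, 24]

Composing the changes, [z]_G = Q P [z]_W.
Q P = [[4, 4, -3], [-2, 2, 1], [3, -3, -3]]; applying this to [2, -4, -2] gives [-2, -14, 24].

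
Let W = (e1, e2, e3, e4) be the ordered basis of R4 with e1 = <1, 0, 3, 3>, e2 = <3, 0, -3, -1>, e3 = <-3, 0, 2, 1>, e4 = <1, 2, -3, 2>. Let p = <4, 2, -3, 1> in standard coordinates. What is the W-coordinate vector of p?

[p]_W is the unique c with M c = p, where M has columns e1, ..., e4.
Gaussian elimination on [M | p] yields c = (0, -2, -3, 1).
Check: 0·e1 - 2e2 - 3e3 + e4 = <4, 2, -3, 1>.

<0, -2, -3, 1>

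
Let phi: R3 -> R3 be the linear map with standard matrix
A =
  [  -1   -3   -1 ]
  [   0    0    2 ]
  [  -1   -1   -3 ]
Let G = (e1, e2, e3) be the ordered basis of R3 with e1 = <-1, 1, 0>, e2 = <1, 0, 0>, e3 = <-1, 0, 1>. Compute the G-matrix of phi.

[[0, 0, 2], [-2, -2, 0], [0, -1, -2]]

With P the matrix whose columns are e1, ..., e3, [phi]_G = P^(-1) A P.
Column by column: phi(e1) = A e1 = <-2, 0, 0>; its G-coordinates <0, -2, 0> give column 1.
Continuing for each basis vector yields [phi]_G = [[0, 0, 2], [-2, -2, 0], [0, -1, -2]].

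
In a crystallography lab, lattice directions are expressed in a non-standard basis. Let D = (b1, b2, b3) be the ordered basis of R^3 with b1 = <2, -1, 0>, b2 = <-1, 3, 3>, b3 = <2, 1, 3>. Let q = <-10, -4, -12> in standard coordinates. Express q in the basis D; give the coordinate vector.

<-4, -2, -2>

[q]_D is the unique c with M c = q, where M has columns b1, ..., b3.
Row-reducing the augmented matrix [M | q] gives c = (-4, -2, -2).
Check: -4b1 - 2b2 - 2b3 = <-10, -4, -12>.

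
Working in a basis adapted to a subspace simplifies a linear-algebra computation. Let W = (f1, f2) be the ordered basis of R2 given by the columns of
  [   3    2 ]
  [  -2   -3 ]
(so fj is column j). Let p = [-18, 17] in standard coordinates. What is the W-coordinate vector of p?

[-4, -3]

We seek scalars with c_1 f1 + c_2 f2 = p; equivalently solve M c = p where the columns of M are f1, f2.
System: 3c_1 + 2c_2 = -18, -2c_1 - 3c_2 = 17; solving gives c_1 = -4, c_2 = -3.
Check: -4f1 - 3f2 = [-18, 17].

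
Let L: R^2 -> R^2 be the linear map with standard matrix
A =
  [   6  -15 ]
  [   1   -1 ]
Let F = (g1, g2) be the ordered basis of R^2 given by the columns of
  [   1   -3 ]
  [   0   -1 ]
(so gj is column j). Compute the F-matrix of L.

[[3, 3], [-1, 2]]

Let P have columns g1, g2. Then [L]_F = P^(-1) A P.
Here det P = -1, so P^(-1) is integer; computing A P first and then P^(-1)(A P) gives [[3, 3], [-1, 2]].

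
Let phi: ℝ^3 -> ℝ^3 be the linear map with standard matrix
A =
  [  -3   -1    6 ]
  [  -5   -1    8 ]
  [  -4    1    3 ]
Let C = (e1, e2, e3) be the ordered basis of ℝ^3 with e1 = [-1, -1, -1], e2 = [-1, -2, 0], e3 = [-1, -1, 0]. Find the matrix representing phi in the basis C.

The j-th column of [phi]_C is [phi(ej)]_C.
phi(e1) = A e1 = [-2, -2, 0] = 0·e1 + 0·e2 + 2e3, so column 1 is [0, 0, 2].
Repeating for e2, e3 and assembling the columns gives [[0, -2, -3], [0, -2, -2], [2, -1, 1]].

[[0, -2, -3], [0, -2, -2], [2, -1, 1]]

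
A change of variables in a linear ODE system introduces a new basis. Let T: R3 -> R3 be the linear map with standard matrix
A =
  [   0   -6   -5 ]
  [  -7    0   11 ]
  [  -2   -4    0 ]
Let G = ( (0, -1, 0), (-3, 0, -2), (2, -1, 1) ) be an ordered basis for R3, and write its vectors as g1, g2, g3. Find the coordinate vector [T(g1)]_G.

Column 1 of [T]_G is the G-coordinate vector of T(g1).
In standard coordinates T(g1) = A g1 = (6, 0, 4).
Converting to G: (6, 0, 4) = 0·g1 - 2g2 + 0·g3, so the coordinate vector is (0, -2, 0).

(0, -2, 0)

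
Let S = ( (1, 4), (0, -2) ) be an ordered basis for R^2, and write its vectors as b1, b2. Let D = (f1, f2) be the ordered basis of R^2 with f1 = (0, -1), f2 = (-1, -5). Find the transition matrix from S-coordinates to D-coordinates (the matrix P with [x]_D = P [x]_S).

[[1, 2], [-1, 0]]

Take x = bj: its S-coordinates are the j-th standard unit vector, so P e_j — column j of P — equals [bj]_D.
b1 = f1 - f2, giving column 1 = (1, -1); repeating for each j gives P = [[1, 2], [-1, 0]].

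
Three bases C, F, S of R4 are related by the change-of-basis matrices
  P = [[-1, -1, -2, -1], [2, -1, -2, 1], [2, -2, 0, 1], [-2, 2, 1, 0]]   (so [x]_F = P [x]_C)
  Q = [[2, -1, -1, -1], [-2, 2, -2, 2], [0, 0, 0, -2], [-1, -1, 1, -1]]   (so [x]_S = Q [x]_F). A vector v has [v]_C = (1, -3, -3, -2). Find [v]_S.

Composing the changes, [v]_S = Q P [v]_C.
Q P = [[-4, -1, -3, -4], [-2, 8, 2, 2], [4, -4, -2, 0], [3, -2, 3, 1]]; applying this to (1, -3, -3, -2) gives (16, -36, 22, -2).

(16, -36, 22, -2)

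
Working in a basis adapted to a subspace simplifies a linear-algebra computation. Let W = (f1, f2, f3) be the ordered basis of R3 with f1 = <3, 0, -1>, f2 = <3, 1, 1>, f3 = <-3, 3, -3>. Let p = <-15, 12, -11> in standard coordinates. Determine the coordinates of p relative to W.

We seek scalars with c_1 f1 + ... + c_3 f3 = p; equivalently solve M c = p where the columns of M are f1, ..., f3.
Row-reducing the augmented matrix [M | p] gives c = (-1, 0, 4).
Check: -f1 + 0·f2 + 4f3 = <-15, 12, -11>.

<-1, 0, 4>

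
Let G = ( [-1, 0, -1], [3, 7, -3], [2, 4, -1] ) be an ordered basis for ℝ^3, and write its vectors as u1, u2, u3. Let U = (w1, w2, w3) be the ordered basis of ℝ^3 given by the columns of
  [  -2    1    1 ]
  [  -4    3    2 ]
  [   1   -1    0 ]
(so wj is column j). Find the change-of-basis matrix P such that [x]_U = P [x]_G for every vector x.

[[1, -2, -1], [2, 1, 0], [-1, -2, 0]]

Column j of P is [uj]_U, since P maps G-coordinates to U-coordinates.
Expressing u1 in U: u1 = w1 + 2w2 - w3, so column 1 of P is [1, 2, -1].
Doing the same for each uj gives P = [[1, -2, -1], [2, 1, 0], [-1, -2, 0]].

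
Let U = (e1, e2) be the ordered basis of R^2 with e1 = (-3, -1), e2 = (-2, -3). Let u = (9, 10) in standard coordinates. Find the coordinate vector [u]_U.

(-1, -3)

[u]_U is the unique c with M c = u, where M has columns e1, e2.
System: -3c_1 - 2c_2 = 9, -c_1 - 3c_2 = 10; solving gives c_1 = -1, c_2 = -3.
Check: -e1 - 3e2 = (9, 10).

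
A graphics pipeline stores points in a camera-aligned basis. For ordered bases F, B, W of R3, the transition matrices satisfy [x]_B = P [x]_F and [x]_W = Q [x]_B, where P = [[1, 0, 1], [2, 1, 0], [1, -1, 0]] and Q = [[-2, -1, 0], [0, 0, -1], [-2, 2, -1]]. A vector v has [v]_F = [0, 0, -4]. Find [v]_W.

First [v]_B = P [v]_F = [-4, 0, 0].
Then [v]_W = Q [v]_B = [8, 0, 8].

[8, 0, 8]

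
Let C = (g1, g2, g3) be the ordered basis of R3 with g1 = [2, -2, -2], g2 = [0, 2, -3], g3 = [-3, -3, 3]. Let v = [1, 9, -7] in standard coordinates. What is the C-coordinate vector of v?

[-1, 2, -1]

Write v = c_1 g1 + ... + c_3 g3 and solve for the c_i.
Row-reducing the augmented matrix [M | v] gives c = (-1, 2, -1).
Check: -g1 + 2g2 - g3 = [1, 9, -7].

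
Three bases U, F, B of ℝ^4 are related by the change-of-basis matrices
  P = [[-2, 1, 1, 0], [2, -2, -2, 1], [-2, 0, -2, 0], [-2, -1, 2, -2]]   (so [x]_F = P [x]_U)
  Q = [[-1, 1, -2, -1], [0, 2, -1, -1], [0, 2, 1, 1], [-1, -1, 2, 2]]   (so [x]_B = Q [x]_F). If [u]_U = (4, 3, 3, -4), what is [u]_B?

Apply P to get F-coordinates (-2, -8, -14, 3), then Q to get B-coordinates.
The result is [u]_B = (19, -5, -27, -12).

(19, -5, -27, -12)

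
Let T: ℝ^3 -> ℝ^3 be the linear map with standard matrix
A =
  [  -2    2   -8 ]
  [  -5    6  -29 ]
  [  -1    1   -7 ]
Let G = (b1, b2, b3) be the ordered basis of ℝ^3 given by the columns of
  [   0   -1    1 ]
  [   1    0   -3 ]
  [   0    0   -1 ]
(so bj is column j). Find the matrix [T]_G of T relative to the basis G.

[[3, 2, -3], [-3, -3, -3], [-1, -1, -3]]

Let P have columns b1, ..., b3. Then [T]_G = P^(-1) A P.
Here det P = -1, so P^(-1) is integer; computing A P first and then P^(-1)(A P) gives [[3, 2, -3], [-3, -3, -3], [-1, -1, -3]].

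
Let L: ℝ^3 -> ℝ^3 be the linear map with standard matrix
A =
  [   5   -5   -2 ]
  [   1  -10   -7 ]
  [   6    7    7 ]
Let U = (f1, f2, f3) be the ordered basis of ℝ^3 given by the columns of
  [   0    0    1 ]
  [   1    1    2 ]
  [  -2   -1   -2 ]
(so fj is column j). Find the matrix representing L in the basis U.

The j-th column of [L]_U is [L(fj)]_U.
L(f1) = A f1 = (-1, 4, -7) = 3f1 + 3f2 - f3, so column 1 is (3, 3, -1).
Repeating for f2, f3 and assembling the columns gives [[3, 3, -1], [3, 0, -2], [-1, -3, -1]].

[[3, 3, -1], [3, 0, -2], [-1, -3, -1]]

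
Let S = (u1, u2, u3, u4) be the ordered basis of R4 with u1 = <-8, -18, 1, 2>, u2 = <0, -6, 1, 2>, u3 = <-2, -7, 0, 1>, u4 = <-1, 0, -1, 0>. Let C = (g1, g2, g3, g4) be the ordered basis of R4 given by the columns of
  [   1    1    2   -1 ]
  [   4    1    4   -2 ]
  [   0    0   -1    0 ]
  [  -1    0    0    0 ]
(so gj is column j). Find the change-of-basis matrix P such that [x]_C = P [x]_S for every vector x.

Take x = uj: its S-coordinates are the j-th standard unit vector, so P e_j — column j of P — equals [uj]_C.
u1 = -2g1 - 2g2 - g3 + 2g4, giving column 1 = <-2, -2, -1, 2>; repeating for each j gives P = [[-2, -2, -1, 0], [-2, 2, 1, -2], [-1, -1, 0, 1], [2, -2, 2, 1]].

[[-2, -2, -1, 0], [-2, 2, 1, -2], [-1, -1, 0, 1], [2, -2, 2, 1]]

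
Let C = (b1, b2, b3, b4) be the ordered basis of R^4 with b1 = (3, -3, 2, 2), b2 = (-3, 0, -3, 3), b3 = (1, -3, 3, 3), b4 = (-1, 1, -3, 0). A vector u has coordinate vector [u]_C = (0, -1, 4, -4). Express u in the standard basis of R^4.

(11, -16, 27, 9)

u = M [u]_C, where M has columns b1, ..., b4.
Carrying out the matrix-vector product, u = (11, -16, 27, 9).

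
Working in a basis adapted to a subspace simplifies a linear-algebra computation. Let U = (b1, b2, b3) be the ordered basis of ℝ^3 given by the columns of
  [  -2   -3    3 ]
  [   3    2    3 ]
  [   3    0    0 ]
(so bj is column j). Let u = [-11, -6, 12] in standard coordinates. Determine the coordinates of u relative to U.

[4, -3, -4]

We seek scalars with c_1 b1 + ... + c_3 b3 = u; equivalently solve M c = u where the columns of M are b1, ..., b3.
Gaussian elimination on [M | u] yields c = (4, -3, -4).
Check: 4b1 - 3b2 - 4b3 = [-11, -6, 12].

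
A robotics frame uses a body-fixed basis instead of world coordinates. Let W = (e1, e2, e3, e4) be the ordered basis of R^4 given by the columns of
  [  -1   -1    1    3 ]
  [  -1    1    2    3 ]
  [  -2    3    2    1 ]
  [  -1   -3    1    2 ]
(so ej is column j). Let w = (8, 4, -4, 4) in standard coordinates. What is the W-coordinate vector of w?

We seek scalars with c_1 e1 + ... + c_4 e4 = w; equivalently solve M c = w where the columns of M are e1, ..., e4.
Gaussian elimination on [M | w] yields c = (0, 0, -4, 4).
Check: 0·e1 + 0·e2 - 4e3 + 4e4 = (8, 4, -4, 4).

(0, 0, -4, 4)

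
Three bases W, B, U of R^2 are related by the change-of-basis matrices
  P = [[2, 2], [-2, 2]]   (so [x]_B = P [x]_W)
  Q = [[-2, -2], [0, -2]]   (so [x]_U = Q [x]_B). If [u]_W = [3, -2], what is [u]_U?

[16, 20]

Composing the changes, [u]_U = Q P [u]_W.
Q P = [[0, -8], [4, -4]]; applying this to [3, -2] gives [16, 20].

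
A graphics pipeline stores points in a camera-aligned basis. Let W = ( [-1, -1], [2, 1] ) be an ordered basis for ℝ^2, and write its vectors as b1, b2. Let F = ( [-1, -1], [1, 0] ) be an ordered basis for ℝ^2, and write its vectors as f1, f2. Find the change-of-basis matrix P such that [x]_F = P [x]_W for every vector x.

[[1, -1], [0, 1]]

Take x = bj: its W-coordinates are the j-th standard unit vector, so P e_j — column j of P — equals [bj]_F.
b1 = f1 + 0·f2, giving column 1 = [1, 0]; repeating for each j gives P = [[1, -1], [0, 1]].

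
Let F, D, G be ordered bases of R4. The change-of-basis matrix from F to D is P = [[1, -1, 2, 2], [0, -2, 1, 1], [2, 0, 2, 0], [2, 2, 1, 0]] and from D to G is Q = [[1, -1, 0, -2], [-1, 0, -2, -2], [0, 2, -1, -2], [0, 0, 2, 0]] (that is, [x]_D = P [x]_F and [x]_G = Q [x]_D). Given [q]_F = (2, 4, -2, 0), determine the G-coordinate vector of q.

(-16, -14, -40, 0)

Composing the changes, [q]_G = Q P [q]_F.
Q P = [[-3, -3, -1, 1], [-9, -3, -8, -2], [-6, -8, -2, 2], [4, 0, 4, 0]]; applying this to (2, 4, -2, 0) gives (-16, -14, -40, 0).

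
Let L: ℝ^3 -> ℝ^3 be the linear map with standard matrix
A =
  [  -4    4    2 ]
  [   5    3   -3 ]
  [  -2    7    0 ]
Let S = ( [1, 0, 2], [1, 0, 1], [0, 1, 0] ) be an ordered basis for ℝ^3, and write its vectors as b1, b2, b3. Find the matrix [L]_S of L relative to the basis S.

[[-2, 0, 3], [2, -2, 1], [-1, 2, 3]]

Let P have columns b1, ..., b3. Then [L]_S = P^(-1) A P.
Here det P = 1, so P^(-1) is integer; computing A P first and then P^(-1)(A P) gives [[-2, 0, 3], [2, -2, 1], [-1, 2, 3]].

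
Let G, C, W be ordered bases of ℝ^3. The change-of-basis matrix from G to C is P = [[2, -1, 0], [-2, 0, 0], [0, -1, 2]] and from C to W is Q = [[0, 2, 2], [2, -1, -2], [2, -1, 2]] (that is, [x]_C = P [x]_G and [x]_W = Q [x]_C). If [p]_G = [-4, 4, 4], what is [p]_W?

[24, -40, -24]

First [p]_C = P [p]_G = [-12, 8, 4].
Then [p]_W = Q [p]_C = [24, -40, -24].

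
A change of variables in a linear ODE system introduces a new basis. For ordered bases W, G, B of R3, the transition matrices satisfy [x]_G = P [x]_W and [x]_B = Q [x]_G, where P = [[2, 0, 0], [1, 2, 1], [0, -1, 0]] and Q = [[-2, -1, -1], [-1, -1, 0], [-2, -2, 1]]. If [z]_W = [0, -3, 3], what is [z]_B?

Apply P to get G-coordinates [0, -3, 3], then Q to get B-coordinates.
The result is [z]_B = [0, 3, 9].

[0, 3, 9]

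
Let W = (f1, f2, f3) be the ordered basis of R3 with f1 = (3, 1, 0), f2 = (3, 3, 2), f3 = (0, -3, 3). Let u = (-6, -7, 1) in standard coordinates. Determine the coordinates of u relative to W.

(-1, -1, 1)

Write u = c_1 f1 + ... + c_3 f3 and solve for the c_i.
Solving this 3x3 system gives c = (-1, -1, 1).
Check: -f1 - f2 + f3 = (-6, -7, 1).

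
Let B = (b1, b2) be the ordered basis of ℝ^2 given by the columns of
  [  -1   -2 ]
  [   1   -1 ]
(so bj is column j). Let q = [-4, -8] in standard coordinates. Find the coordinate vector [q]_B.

[-4, 4]

We seek scalars with c_1 b1 + c_2 b2 = q; equivalently solve M c = q where the columns of M are b1, b2.
System: -c_1 - 2c_2 = -4, c_1 - c_2 = -8; solving gives c_1 = -4, c_2 = 4.
Check: -4b1 + 4b2 = [-4, -8].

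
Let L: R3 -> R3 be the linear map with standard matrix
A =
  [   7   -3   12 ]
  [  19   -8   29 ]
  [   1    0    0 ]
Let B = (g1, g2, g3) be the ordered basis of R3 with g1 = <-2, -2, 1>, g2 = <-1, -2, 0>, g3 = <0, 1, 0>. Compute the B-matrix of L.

[[-2, -1, 0], [0, 3, 3], [3, 1, -2]]

Let P have columns g1, ..., g3. Then [L]_B = P^(-1) A P.
Here det P = -1, so P^(-1) is integer; computing A P first and then P^(-1)(A P) gives [[-2, -1, 0], [0, 3, 3], [3, 1, -2]].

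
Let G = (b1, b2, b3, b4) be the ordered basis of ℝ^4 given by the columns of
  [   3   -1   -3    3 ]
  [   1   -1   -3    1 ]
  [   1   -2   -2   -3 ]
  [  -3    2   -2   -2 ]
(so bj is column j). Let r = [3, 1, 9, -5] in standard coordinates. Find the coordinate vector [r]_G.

[3, 0, 0, -2]

We seek scalars with c_1 b1 + ... + c_4 b4 = r; equivalently solve M c = r where the columns of M are b1, ..., b4.
Row-reducing the augmented matrix [M | r] gives c = (3, 0, 0, -2).
Check: 3b1 + 0·b2 + 0·b3 - 2b4 = [3, 1, 9, -5].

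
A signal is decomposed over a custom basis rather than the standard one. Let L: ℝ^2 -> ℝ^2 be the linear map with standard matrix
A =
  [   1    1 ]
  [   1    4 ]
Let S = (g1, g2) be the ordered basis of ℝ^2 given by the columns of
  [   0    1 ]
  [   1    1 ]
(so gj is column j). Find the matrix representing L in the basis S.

[[3, 3], [1, 2]]

Let P have columns g1, g2. Then [L]_S = P^(-1) A P.
Here det P = -1, so P^(-1) is integer; computing A P first and then P^(-1)(A P) gives [[3, 3], [1, 2]].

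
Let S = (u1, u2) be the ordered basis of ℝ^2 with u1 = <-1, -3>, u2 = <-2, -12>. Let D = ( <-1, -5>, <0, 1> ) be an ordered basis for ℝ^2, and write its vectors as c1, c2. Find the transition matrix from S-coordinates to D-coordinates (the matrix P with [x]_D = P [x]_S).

Column j of P is [uj]_D, since P maps S-coordinates to D-coordinates.
Expressing u1 in D: u1 = c1 + 2c2, so column 1 of P is <1, 2>.
Doing the same for each uj gives P = [[1, 2], [2, -2]].

[[1, 2], [2, -2]]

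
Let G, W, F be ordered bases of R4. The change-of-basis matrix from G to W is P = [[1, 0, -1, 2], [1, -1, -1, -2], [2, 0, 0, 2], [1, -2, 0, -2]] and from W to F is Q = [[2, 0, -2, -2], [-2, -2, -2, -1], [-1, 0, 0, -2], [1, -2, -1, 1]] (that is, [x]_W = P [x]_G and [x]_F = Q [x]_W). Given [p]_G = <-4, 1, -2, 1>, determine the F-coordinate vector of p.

First [p]_W = P [p]_G = <0, -5, -6, -8>.
Then [p]_F = Q [p]_W = <28, 30, 16, 8>.

<28, 30, 16, 8>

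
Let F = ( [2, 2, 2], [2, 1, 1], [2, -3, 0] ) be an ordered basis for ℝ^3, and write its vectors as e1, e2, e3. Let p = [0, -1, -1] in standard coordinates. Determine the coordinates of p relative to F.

[-1, 1, 0]

We seek scalars with c_1 e1 + ... + c_3 e3 = p; equivalently solve M c = p where the columns of M are e1, ..., e3.
Row-reducing the augmented matrix [M | p] gives c = (-1, 1, 0).
Check: -e1 + e2 + 0·e3 = [0, -1, -1].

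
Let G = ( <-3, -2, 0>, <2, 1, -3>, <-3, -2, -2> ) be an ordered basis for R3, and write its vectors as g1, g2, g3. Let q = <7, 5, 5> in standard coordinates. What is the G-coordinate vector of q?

[q]_G is the unique c with M c = q, where M has columns g1, ..., g3.
Gaussian elimination on [M | q] yields c = (-2, -1, -1).
Check: -2g1 - g2 - g3 = <7, 5, 5>.

<-2, -1, -1>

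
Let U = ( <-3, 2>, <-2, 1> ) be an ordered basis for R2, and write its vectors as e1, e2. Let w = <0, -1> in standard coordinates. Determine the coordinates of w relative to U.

<-2, 3>

Write w = c_1 e1 + c_2 e2 and solve for the c_i.
System: -3c_1 - 2c_2 = 0, 2c_1 + c_2 = -1; solving gives c_1 = -2, c_2 = 3.
Check: -2e1 + 3e2 = <0, -1>.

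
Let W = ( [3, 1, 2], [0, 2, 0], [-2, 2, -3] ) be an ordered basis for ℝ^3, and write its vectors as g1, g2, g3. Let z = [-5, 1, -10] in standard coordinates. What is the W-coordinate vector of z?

[1, -4, 4]

Write z = c_1 g1 + ... + c_3 g3 and solve for the c_i.
Gaussian elimination on [M | z] yields c = (1, -4, 4).
Check: g1 - 4g2 + 4g3 = [-5, 1, -10].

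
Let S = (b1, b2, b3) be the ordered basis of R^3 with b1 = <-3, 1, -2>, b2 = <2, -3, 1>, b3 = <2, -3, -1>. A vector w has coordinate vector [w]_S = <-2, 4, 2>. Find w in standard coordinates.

w = M [w]_S, where M has columns b1, ..., b3.
Carrying out the matrix-vector product, w = <18, -20, 6>.

<18, -20, 6>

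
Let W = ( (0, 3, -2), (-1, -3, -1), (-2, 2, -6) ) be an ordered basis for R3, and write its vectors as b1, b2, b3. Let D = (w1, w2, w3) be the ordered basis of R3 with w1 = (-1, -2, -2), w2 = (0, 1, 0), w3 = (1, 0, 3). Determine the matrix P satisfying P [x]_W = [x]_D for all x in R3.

[[-2, 2, 0], [-1, 1, 2], [-2, 1, -2]]

Take x = bj: its W-coordinates are the j-th standard unit vector, so P e_j — column j of P — equals [bj]_D.
b1 = -2w1 - w2 - 2w3, giving column 1 = (-2, -1, -2); repeating for each j gives P = [[-2, 2, 0], [-1, 1, 2], [-2, 1, -2]].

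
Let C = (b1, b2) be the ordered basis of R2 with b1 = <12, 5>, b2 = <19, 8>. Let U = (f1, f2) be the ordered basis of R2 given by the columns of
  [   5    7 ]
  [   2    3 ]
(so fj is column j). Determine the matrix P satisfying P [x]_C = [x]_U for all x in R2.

[[1, 1], [1, 2]]

Take x = bj: its C-coordinates are the j-th standard unit vector, so P e_j — column j of P — equals [bj]_U.
b1 = f1 + f2, giving column 1 = <1, 1>; repeating for each j gives P = [[1, 1], [1, 2]].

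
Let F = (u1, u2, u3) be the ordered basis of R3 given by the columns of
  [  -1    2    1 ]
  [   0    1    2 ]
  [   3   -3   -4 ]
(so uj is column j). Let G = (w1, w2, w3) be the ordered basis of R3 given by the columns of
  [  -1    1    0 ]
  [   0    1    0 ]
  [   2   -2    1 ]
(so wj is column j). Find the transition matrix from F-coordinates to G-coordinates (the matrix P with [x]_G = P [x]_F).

[[1, -1, 1], [0, 1, 2], [1, 1, -2]]

Take x = uj: its F-coordinates are the j-th standard unit vector, so P e_j — column j of P — equals [uj]_G.
u1 = w1 + 0·w2 + w3, giving column 1 = <1, 0, 1>; repeating for each j gives P = [[1, -1, 1], [0, 1, 2], [1, 1, -2]].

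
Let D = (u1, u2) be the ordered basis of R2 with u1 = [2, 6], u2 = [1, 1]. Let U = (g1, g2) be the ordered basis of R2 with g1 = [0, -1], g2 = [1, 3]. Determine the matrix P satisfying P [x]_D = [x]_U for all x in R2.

[[0, 2], [2, 1]]

Take x = uj: its D-coordinates are the j-th standard unit vector, so P e_j — column j of P — equals [uj]_U.
u1 = 0·g1 + 2g2, giving column 1 = [0, 2]; repeating for each j gives P = [[0, 2], [2, 1]].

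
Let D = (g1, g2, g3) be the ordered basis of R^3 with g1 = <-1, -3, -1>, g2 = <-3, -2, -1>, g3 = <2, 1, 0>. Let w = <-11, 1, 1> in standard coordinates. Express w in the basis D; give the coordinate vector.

[w]_D is the unique c with M c = w, where M has columns g1, ..., g3.
Solving this 3x3 system gives c = (-3, 2, -4).
Check: -3g1 + 2g2 - 4g3 = <-11, 1, 1>.

<-3, 2, -4>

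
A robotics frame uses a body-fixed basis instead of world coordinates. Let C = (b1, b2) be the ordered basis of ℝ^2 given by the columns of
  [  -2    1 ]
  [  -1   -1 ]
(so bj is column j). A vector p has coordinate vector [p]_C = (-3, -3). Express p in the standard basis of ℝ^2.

(3, 6)

The coordinates say p = -3b1 - 3b2; adding the scaled basis vectors gives (3, 6).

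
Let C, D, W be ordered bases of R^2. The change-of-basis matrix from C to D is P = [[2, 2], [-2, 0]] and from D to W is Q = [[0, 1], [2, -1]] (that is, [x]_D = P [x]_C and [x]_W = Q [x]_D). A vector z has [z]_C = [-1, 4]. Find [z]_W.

[2, 10]

First [z]_D = P [z]_C = [6, 2].
Then [z]_W = Q [z]_D = [2, 10].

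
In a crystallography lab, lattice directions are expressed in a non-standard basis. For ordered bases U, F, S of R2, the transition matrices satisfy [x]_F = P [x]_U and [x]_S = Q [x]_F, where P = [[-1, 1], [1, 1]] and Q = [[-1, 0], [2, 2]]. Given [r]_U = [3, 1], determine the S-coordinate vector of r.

[2, 4]

Apply P to get F-coordinates [-2, 4], then Q to get S-coordinates.
The result is [r]_S = [2, 4].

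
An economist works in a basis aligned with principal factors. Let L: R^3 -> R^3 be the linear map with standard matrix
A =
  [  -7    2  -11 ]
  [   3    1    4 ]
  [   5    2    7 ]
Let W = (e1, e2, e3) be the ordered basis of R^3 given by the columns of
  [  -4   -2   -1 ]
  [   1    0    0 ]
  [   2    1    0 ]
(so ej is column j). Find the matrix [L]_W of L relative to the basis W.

[[-3, -2, -3], [2, 1, 1], [0, 3, 3]]

With P the matrix whose columns are e1, ..., e3, [L]_W = P^(-1) A P.
Column by column: L(e1) = A e1 = <8, -3, -4>; its W-coordinates <-3, 2, 0> give column 1.
Continuing for each basis vector yields [L]_W = [[-3, -2, -3], [2, 1, 1], [0, 3, 3]].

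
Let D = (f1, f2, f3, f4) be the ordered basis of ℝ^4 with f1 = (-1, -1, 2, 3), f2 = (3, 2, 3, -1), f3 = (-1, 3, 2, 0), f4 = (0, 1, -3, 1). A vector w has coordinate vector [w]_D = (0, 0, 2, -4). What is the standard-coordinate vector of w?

(-2, 2, 16, -4)

The coordinates say w = 0·f1 + 0·f2 + 2f3 - 4f4; adding the scaled basis vectors gives (-2, 2, 16, -4).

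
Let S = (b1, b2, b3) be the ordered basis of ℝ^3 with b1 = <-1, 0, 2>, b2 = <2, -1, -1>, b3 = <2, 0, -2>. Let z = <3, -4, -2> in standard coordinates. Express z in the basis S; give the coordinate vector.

We seek scalars with c_1 b1 + ... + c_3 b3 = z; equivalently solve M c = z where the columns of M are b1, ..., b3.
Row-reducing the augmented matrix [M | z] gives c = (-3, 4, -4).
Check: -3b1 + 4b2 - 4b3 = <3, -4, -2>.

<-3, 4, -4>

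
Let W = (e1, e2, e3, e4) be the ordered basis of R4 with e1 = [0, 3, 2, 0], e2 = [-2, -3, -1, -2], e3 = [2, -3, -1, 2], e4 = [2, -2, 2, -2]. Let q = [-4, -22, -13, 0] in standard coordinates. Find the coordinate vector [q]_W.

[-3, 3, 2, -1]

[q]_W is the unique c with M c = q, where M has columns e1, ..., e4.
Solving this 4x4 system gives c = (-3, 3, 2, -1).
Check: -3e1 + 3e2 + 2e3 - e4 = [-4, -22, -13, 0].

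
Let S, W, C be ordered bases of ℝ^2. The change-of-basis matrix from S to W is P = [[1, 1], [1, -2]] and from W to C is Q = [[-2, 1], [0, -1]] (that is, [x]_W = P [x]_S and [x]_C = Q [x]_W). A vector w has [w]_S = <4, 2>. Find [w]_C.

First [w]_W = P [w]_S = <6, 0>.
Then [w]_C = Q [w]_W = <-12, 0>.

<-12, 0>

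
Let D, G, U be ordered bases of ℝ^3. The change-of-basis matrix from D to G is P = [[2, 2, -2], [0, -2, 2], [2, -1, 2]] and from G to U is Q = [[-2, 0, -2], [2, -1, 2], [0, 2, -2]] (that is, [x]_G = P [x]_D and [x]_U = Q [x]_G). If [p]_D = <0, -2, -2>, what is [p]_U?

Composing the changes, [p]_U = Q P [p]_D.
Q P = [[-8, -2, 0], [8, 4, -2], [-4, -2, 0]]; applying this to <0, -2, -2> gives <4, -4, 4>.

<4, -4, 4>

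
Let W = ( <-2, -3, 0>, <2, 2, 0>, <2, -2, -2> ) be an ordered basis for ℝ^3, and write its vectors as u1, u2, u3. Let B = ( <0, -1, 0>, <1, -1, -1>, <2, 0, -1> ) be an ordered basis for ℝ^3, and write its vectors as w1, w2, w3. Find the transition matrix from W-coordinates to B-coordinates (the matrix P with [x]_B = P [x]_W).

Let M have columns uj and N have columns wj. Then for every x, N [x]_B = x = M [x]_W, so P = N^(-1) M.
Since det N = 1, N^(-1) has integer entries; multiplying gives P = [[1, 0, 0], [2, -2, 2], [-2, 2, 0]].

[[1, 0, 0], [2, -2, 2], [-2, 2, 0]]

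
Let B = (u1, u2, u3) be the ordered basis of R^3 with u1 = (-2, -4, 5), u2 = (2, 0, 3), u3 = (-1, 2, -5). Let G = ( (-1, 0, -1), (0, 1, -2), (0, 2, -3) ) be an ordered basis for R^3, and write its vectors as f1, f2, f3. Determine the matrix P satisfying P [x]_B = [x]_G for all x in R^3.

[[2, -2, 1], [-2, -2, 2], [-1, 1, 0]]

Let M have columns uj and N have columns fj. Then for every x, N [x]_G = x = M [x]_B, so P = N^(-1) M.
Since det N = -1, N^(-1) has integer entries; multiplying gives P = [[2, -2, 1], [-2, -2, 2], [-1, 1, 0]].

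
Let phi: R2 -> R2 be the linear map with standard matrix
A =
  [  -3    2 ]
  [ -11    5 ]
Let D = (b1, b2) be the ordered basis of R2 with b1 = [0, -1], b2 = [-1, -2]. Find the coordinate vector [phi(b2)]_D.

[-3, 1]

Compute phi(b2) = A b2 = [-1, 1] in standard coordinates.
Then write this in D-coordinates: solve for y in y_1 b1 + y_2 b2 = [-1, 1].
This gives y = [-3, 1], which is column 2 of [phi]_D.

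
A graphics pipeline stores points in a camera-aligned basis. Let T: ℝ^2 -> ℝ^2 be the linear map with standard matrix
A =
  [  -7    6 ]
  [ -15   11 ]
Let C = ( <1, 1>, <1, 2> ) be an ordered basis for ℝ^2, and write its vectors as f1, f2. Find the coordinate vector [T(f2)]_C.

Compute T(f2) = A f2 = <5, 7> in standard coordinates.
Then write this in C-coordinates: solve for y in y_1 f1 + y_2 f2 = <5, 7>.
This gives y = <3, 2>, which is column 2 of [T]_C.

<3, 2>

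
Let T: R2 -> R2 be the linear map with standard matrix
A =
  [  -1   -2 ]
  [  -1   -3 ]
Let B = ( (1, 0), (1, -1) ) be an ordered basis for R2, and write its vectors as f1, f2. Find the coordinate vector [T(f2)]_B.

(3, -2)

Compute T(f2) = A f2 = (1, 2) in standard coordinates.
Then write this in B-coordinates: solve for y in y_1 f1 + y_2 f2 = (1, 2).
This gives y = (3, -2), which is column 2 of [T]_B.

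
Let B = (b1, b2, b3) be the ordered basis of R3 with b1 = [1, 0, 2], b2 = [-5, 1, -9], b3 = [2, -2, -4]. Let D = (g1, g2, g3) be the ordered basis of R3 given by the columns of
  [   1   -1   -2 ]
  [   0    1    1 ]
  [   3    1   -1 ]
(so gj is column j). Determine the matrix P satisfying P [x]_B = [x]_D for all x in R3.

Column j of P is [bj]_D, since P maps B-coordinates to D-coordinates.
Expressing b1 in D: b1 = 0·g1 + g2 - g3, so column 1 of P is [0, 1, -1].
Doing the same for each bj gives P = [[0, -2, -2], [1, -1, 0], [-1, 2, -2]].

[[0, -2, -2], [1, -1, 0], [-1, 2, -2]]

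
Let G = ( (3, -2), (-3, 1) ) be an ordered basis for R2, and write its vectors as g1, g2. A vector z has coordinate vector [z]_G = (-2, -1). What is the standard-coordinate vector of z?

(-3, 3)

z = M [z]_G, where M has columns g1, g2.
Carrying out the matrix-vector product, z = (-3, 3).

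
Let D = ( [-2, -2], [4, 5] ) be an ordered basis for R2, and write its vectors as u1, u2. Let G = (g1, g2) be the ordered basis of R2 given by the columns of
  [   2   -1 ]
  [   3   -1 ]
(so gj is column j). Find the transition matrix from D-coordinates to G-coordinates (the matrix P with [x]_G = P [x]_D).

[[0, 1], [2, -2]]

Column j of P is [uj]_G, since P maps D-coordinates to G-coordinates.
Expressing u1 in G: u1 = 0·g1 + 2g2, so column 1 of P is [0, 2].
Doing the same for each uj gives P = [[0, 1], [2, -2]].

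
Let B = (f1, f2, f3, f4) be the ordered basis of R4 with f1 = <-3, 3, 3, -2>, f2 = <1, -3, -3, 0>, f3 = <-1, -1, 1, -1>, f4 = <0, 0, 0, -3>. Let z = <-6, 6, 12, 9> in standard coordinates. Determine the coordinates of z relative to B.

Write z = c_1 f1 + ... + c_4 f4 and solve for the c_i.
Solving this 4x4 system gives c = (0, -3, 3, -4).
Check: 0·f1 - 3f2 + 3f3 - 4f4 = <-6, 6, 12, 9>.

<0, -3, 3, -4>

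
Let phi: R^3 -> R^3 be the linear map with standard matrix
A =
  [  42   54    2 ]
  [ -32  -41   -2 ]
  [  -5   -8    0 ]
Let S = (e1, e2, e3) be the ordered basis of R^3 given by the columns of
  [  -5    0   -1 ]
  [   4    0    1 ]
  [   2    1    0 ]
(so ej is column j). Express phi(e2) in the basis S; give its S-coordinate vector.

Column 2 of [phi]_S is the S-coordinate vector of phi(e2).
In standard coordinates phi(e2) = A e2 = <2, -2, 0>.
Converting to S: <2, -2, 0> = 0·e1 + 0·e2 - 2e3, so the coordinate vector is <0, 0, -2>.

<0, 0, -2>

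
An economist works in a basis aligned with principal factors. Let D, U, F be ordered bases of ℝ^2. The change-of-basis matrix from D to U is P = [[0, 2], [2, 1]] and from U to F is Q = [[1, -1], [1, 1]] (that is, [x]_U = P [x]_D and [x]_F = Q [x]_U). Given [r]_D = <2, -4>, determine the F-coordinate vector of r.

Composing the changes, [r]_F = Q P [r]_D.
Q P = [[-2, 1], [2, 3]]; applying this to <2, -4> gives <-8, -8>.

<-8, -8>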